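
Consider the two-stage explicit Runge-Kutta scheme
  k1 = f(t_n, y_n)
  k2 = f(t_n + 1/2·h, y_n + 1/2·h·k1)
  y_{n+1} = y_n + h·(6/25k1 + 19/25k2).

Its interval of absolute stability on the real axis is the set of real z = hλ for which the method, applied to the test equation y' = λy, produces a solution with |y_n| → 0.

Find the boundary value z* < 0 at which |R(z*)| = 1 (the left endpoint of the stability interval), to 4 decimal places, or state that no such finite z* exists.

left endpoint -2.6316.

Test eqn y'=λy, z=hλ:
  k1=λy_n ⇒ h·k1=z·y_n;  k2=λ(1+1/2z)y_n ⇒ h·k2=z(1+1/2z)y_n
  y_{n+1}/y_n = 1 + 6/25z + 19/25z(1+1/2z) = 1 + z + 19/50z²
  R(z) = 1 + z + 19/50z².

Need |R(x)|<1, x<0.
x=-1.29: |R|=0.3424
R=1: x+19/50x²=0 ⇒ x=−50/19=-2.6316; min R=1−1/(4·19/50)=0.3421>−1
Confirm numerically:
  x=-2.463: |R|=0.84222 <1
  x=-2.273: |R|=0.69028 <1
  x=-2.252: |R|=0.67517 <1
  x=-1.462: |R|=0.35023 <1
  x=-3.101: |R|=1.55316 >1
  x=-3.004: |R|=1.42513 >1
  x=-2.985: |R|=1.40089 >1
So |R|<1 on (-2.6316, 0).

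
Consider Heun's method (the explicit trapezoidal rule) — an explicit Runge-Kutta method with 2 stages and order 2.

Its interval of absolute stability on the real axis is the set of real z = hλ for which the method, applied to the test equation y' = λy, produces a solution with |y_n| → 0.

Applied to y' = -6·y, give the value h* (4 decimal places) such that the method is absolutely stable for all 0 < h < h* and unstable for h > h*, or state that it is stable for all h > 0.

Set f=λy, z=hλ:
  order 2, 2-stage ⇒ R(z)=1+z+z^2/2
  (e.g. R(-0.53)=0.61045, |R|=0.61045)

Need |R(x)|<1, x<0.
x=-0.53: |R|=0.6104
|R(-1.17)|=0.5144 |R(-0.96)|=0.5008 |R(-0.58)|=0.5882
Bisect:
  x_lo=-2.5364 |R|=1.6803  x_hi=-0.3130 |R|=0.7360
  mid=-1.42471 |R|=0.59019 →hi
  mid=-1.98057 |R|=0.98076 →hi
  mid=-2.25851 |R|=1.29192 →lo
  mid=-2.11954 |R|=1.12669 →lo
  mid=-2.05006 |R|=1.05131 →lo
  mid=-2.01532 |R|=1.01543 →lo
  mid=-1.99794 |R|=0.99795 →hi
  mid=-2.00663 |R|=1.00665 →lo
  mid=-2.00229 |R|=1.00229 →lo
  ...
  [-2.00012,-1.99998] ⇒ x*=-2.0000
Interval (-2.0000, 0).

(-2.0000,0); λ=-6 ⇒ h* = 0.3333.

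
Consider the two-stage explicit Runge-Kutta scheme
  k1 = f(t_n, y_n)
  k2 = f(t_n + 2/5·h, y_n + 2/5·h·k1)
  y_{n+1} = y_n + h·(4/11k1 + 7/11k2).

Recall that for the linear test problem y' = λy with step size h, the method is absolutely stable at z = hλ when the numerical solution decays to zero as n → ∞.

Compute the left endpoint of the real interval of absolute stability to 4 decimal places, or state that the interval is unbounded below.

z* = -3.9286.

On y'=λy, z=hλ:
  k1=λy_n ⇒ h·k1=z·y_n;  k2=λ(1+2/5z)y_n ⇒ h·k2=z(1+2/5z)y_n
  y_{n+1}/y_n = 1 + 4/11z + 7/11z(1+2/5z) = 1 + z + 14/55z²
  ⇒ R(z) = 1 + z + 14/55z².

Need |R(x)|<1, x<0.
x=-1.49: |R|=0.0751
R=1: x+14/55x²=0 ⇒ x=−55/14=-3.9286; min R=1−1/(4·14/55)=0.0179>−1
Confirm numerically:
  x=-3.571: |R|=0.67497 <1
  x=-3.282: |R|=0.45984 <1
  x=-2.081: |R|=0.02132 <1
  x=-4.114: |R|=1.19418 >1
  x=-3.984: |R|=1.05621 >1
Stable set (-3.9286, 0).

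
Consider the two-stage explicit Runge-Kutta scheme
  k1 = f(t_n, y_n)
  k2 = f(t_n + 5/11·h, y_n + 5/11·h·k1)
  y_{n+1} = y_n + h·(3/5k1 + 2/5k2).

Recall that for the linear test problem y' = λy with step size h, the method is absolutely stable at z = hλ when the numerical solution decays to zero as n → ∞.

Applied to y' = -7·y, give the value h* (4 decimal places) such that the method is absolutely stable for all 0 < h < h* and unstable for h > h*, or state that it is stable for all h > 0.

(-5.5000,0); λ=-7 ⇒ h* = (11/2)/7 = 0.7857.

Test eqn y'=λy, z=hλ:
  k1=λy_n ⇒ h·k1=z·y_n;  k2=λ(1+5/11z)y_n ⇒ h·k2=z(1+5/11z)y_n
  y_{n+1}/y_n = 1 + 3/5z + 2/5z(1+5/11z) = 1 + z + 2/11z²
  R(z) = 1 + z + 2/11z².

Boundary: |R(x)|=1, x<0.
x=-1.11: |R|=0.1140
R=1: x+2/11x²=0 ⇒ x=−11/2=-5.5000; min R=1−1/(4·2/11)=-0.3750>−1
Confirm numerically:
  x=-5.153: |R|=0.67489 <1
  x=-3.669: |R|=0.22144 <1
  x=-3.297: |R|=0.32060 <1
  x=-2.392: |R|=0.35170 <1
  x=-5.970: |R|=1.51016 >1
  x=-5.885: |R|=1.41195 >1
So |R|<1 on (-5.5000, 0).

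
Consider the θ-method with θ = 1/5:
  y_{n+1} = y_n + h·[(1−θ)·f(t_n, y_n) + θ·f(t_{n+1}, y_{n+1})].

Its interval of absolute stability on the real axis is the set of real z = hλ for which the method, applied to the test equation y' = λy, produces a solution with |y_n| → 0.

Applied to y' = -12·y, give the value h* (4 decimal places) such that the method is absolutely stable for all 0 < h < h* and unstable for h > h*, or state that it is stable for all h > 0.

(-3.3333,0); λ=-12 ⇒ h* = (10/3)/12 = 0.2778.

Test eqn y'=λy, z=hλ:
  y_{n+1} = y_n + z·[4/5·y_n + 1/5·y_{n+1}] ⇒ (1 − 1/5z)y_{n+1} = (1 + 4/5z)y_n
  ⇒ R(z) = (1 + 4/5z)/(1 − 1/5z).

Find x<0 with |R(x)|<1.
x=-0.93: |R|=0.2159
R=−1: 1+4/5x = −1+1/5x ⇒ -3/5x=2 ⇒ x=2/(-3/5)=-3.3333
Confirm numerically:
  x=-3.181: |R|=0.94414 <1
  x=-2.046: |R|=0.45189 <1
  x=-1.895: |R|=0.37418 <1
  x=-1.438: |R|=0.11681 <1
  x=-3.658: |R|=1.11250 >1
  x=-3.518: |R|=1.06504 >1
  x=-3.397: |R|=1.02275 >1
So |R|<1 on (-3.3333, 0).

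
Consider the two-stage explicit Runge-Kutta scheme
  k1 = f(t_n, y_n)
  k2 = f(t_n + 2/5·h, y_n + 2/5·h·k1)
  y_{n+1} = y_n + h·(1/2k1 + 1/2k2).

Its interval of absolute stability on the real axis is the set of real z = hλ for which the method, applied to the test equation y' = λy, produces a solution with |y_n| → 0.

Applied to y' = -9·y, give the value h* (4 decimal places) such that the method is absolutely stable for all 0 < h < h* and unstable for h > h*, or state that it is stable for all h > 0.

(-5.0000,0); λ=-9 ⇒ h* = (5)/9 = 0.5556.

With y'=λy (z=hλ):
  k1=λy_n ⇒ h·k1=z·y_n;  k2=λ(1+2/5z)y_n ⇒ h·k2=z(1+2/5z)y_n
  y_{n+1}/y_n = 1 + 1/2z + 1/2z(1+2/5z) = 1 + z + 1/5z²
  so R(z) = 1 + z + 1/5z².

Solve |R(x)|<1 on ℝ⁻.
x=-0.73: |R|=0.3766
R=1: x+1/5x²=0 ⇒ x=−5=-5.0000; min R=1−1/(4·1/5)=-0.2500>−1
Confirm numerically:
  x=-4.794: |R|=0.80249 <1
  x=-3.955: |R|=0.17341 <1
  x=-3.005: |R|=0.19900 <1
  x=-5.595: |R|=1.66580 >1
  x=-5.308: |R|=1.32697 >1
  x=-5.157: |R|=1.16193 >1
Stable set (-5.0000, 0).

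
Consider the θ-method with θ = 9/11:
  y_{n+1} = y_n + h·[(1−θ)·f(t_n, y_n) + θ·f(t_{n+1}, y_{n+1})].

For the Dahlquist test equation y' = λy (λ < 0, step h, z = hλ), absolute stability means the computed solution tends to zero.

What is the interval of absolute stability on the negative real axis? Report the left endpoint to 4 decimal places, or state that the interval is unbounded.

unbounded; (−∞, 0).

Test eqn y'=λy, z=hλ:
  y_{n+1} = y_n + z·[2/11·y_n + 9/11·y_{n+1}] ⇒ (1 − 9/11z)y_{n+1} = (1 + 2/11z)y_n
  so R(z) = (1 + 2/11z)/(1 − 9/11z).

Need |R(x)|<1, x<0.
x=-1.31: |R|=0.3677
x=-2: |R|=0.2414
x=-10: |R|=0.0891
x=-100: |R|=0.2075
θ=9/11≥1/2 ⇒ |1+2/11x|<|1−9/11x| ∀x<0 ⇒ stable on all of ℝ⁻.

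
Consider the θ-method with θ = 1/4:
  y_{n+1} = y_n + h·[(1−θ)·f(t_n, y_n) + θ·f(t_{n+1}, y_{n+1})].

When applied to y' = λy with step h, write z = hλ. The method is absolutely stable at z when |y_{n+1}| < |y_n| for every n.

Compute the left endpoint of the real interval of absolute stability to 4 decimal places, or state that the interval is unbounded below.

Test eqn y'=λy, z=hλ:
  y_{n+1} = y_n + z·[3/4·y_n + 1/4·y_{n+1}] ⇒ (1 − 1/4z)y_{n+1} = (1 + 3/4z)y_n
  so R(z) = (1 + 3/4z)/(1 − 1/4z).

Solve |R(x)|<1 on ℝ⁻.
x=-1.18: |R|=0.0888
R=−1: 1+3/4x = −1+1/4x ⇒ -1/2x=2 ⇒ x=2/(-1/2)=-4.0000
Confirm numerically:
  x=-3.812: |R|=0.95187 <1
  x=-3.583: |R|=0.89002 <1
  x=-3.193: |R|=0.77562 <1
  x=-2.240: |R|=0.43590 <1
  x=-4.472: |R|=1.11143 >1
  x=-4.218: |R|=1.05305 >1
  x=-4.058: |R|=1.01440 >1
Stable set (-4.0000, 0).

left endpoint -4.0000.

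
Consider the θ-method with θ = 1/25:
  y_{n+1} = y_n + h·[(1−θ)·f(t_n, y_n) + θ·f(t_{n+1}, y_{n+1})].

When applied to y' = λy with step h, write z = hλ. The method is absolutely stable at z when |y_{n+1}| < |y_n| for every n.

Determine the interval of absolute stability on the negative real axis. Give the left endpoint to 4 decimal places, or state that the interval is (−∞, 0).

(-2.1739, 0).

Test eqn y'=λy, z=hλ:
  y_{n+1} = y_n + z·[24/25·y_n + 1/25·y_{n+1}] ⇒ (1 − 1/25z)y_{n+1} = (1 + 24/25z)y_n
  Hence R(z) = (1 + 24/25z)/(1 − 1/25z).

Solve |R(x)|<1 on ℝ⁻.
x=-0.36: |R|=0.6451
R=−1: 1+24/25x = −1+1/25x ⇒ -23/25x=2 ⇒ x=2/(-23/25)=-2.1739
Confirm numerically:
  x=-2.043: |R|=0.88866 <1
  x=-1.875: |R|=0.74419 <1
  x=-1.451: |R|=0.37140 <1
  x=-1.100: |R|=0.05364 <1
  x=-2.327: |R|=1.12885 >1
  x=-2.247: |R|=1.06169 >1
Stable set (-2.1739, 0).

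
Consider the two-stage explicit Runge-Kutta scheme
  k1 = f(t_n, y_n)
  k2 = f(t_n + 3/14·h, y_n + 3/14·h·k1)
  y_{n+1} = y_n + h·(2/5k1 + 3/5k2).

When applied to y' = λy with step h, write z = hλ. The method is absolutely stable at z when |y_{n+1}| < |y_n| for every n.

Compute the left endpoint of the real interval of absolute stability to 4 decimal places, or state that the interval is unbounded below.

Test eqn y'=λy, z=hλ:
  k1=λy_n ⇒ h·k1=z·y_n;  k2=λ(1+3/14z)y_n ⇒ h·k2=z(1+3/14z)y_n
  y_{n+1}/y_n = 1 + 2/5z + 3/5z(1+3/14z) = 1 + z + 9/70z²
  ⇒ R(z) = 1 + z + 9/70z².

Need |R(x)|<1, x<0.
x=-1.04: |R|=0.0991
R=1: x+9/70x²=0 ⇒ x=−70/9=-7.7778; min R=1−1/(4·9/70)=-0.9444>−1
Confirm numerically:
  x=-7.441: |R|=0.67780 <1
  x=-7.071: |R|=0.35745 <1
  x=-5.478: |R|=0.61977 <1
  x=-5.154: |R|=0.73867 <1
  x=-8.353: |R|=1.61776 >1
  x=-7.922: |R|=1.14690 >1
Interval (-7.7778, 0).

z* = -7.7778.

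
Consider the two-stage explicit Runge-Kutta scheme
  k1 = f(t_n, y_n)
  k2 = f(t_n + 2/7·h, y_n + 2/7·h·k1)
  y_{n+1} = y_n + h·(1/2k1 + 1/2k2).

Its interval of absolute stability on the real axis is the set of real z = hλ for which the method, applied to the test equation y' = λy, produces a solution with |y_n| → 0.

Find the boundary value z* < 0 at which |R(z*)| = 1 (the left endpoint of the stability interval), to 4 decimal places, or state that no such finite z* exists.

On y'=λy, z=hλ:
  k1=λy_n ⇒ h·k1=z·y_n;  k2=λ(1+2/7z)y_n ⇒ h·k2=z(1+2/7z)y_n
  y_{n+1}/y_n = 1 + 1/2z + 1/2z(1+2/7z) = 1 + z + 1/7z²
  R(z) = 1 + z + 1/7z².

Find x<0 with |R(x)|<1.
x=-0.37: |R|=0.6496
R=1: x+1/7x²=0 ⇒ x=−7=-7.0000; min R=1−1/(4·1/7)=-0.7500>−1
Confirm numerically:
  x=-6.029: |R|=0.16369 <1
  x=-5.112: |R|=0.37878 <1
  x=-5.096: |R|=0.38611 <1
  x=-7.438: |R|=1.46541 >1
  x=-7.407: |R|=1.43066 >1
So |R|<1 on (-7.0000, 0).

z* = -7.0000.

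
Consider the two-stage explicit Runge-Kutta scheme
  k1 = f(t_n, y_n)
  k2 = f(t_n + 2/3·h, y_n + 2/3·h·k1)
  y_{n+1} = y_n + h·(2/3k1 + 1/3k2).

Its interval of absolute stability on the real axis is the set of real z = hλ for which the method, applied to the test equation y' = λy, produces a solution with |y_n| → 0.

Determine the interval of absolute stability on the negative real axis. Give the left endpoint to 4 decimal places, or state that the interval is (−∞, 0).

(-4.5000, 0).

Test eqn y'=λy, z=hλ:
  k1=λy_n ⇒ h·k1=z·y_n;  k2=λ(1+2/3z)y_n ⇒ h·k2=z(1+2/3z)y_n
  y_{n+1}/y_n = 1 + 2/3z + 1/3z(1+2/3z) = 1 + z + 2/9z²
  so R(z) = 1 + z + 2/9z².

Boundary: |R(x)|=1, x<0.
x=-1.08: |R|=0.1792
R=1: x+2/9x²=0 ⇒ x=−9/2=-4.5000; min R=1−1/(4·2/9)=-0.1250>−1
Confirm numerically:
  x=-4.397: |R|=0.89936 <1
  x=-2.813: |R|=0.05456 <1
  x=-2.713: |R|=0.07736 <1
  x=-4.993: |R|=1.54701 >1
  x=-4.622: |R|=1.12531 >1
Interval (-4.5000, 0).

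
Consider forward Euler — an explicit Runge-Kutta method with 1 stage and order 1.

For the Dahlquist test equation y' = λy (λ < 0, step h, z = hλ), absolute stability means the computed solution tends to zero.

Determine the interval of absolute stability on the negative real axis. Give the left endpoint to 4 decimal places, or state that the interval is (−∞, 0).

With y'=λy (z=hλ):
  order 1, 1-stage ⇒ R(z)=1+z
  (e.g. R(-1.71)=-0.71000, |R|=0.71000)

Boundary: |R(x)|=1, x<0.
x=-1.71: |R|=0.7100
|R(-1.87)|=0.8700 |R(-1.86)|=0.8600 |R(-1.8)|=0.8000
Bisect:
  x_lo=-2.6849 |R|=1.6849  x_hi=-0.1196 |R|=0.8804
  mid=-1.40226 |R|=0.40226 →hi
  mid=-2.04358 |R|=1.04358 →lo
  mid=-1.72292 |R|=0.72292 →hi
  mid=-1.88325 |R|=0.88325 →hi
  mid=-1.96342 |R|=0.96342 →hi
  mid=-2.00350 |R|=1.00350 →lo
  mid=-1.98346 |R|=0.98346 →hi
  ...
  [-2.00006,-1.99990] ⇒ x*=-2.0000
Stable set (-2.0000, 0).

z∈(-2.0000,0).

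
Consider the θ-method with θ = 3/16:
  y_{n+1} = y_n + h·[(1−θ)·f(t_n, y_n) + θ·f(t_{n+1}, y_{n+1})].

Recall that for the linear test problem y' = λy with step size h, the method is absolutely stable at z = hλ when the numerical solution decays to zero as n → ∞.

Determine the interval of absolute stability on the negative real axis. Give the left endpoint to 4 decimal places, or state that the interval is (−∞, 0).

z∈(-3.2000,0).

On y'=λy, z=hλ:
  y_{n+1} = y_n + z·[13/16·y_n + 3/16·y_{n+1}] ⇒ (1 − 3/16z)y_{n+1} = (1 + 13/16z)y_n
  so R(z) = (1 + 13/16z)/(1 − 3/16z).

Find x<0 with |R(x)|<1.
x=-1.54: |R|=0.1950
R=−1: 1+13/16x = −1+3/16x ⇒ -5/8x=2 ⇒ x=2/(-5/8)=-3.2000
Confirm numerically:
  x=-2.303: |R|=0.60845 <1
  x=-2.126: |R|=0.52006 <1
  x=-1.681: |R|=0.27814 <1
  x=-3.777: |R|=1.21112 >1
  x=-3.300: |R|=1.03861 >1
  x=-3.245: |R|=1.01749 >1
So |R|<1 on (-3.2000, 0).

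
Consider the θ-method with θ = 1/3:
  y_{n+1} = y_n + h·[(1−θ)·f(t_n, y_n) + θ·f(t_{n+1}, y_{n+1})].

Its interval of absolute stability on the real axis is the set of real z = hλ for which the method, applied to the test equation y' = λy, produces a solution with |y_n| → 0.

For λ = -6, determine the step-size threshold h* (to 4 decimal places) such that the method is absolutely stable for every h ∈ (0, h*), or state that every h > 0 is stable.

(-6.0000,0); λ=-6 ⇒ h* = (6)/6 = 1.0000.

Set f=λy, z=hλ:
  y_{n+1} = y_n + z·[2/3·y_n + 1/3·y_{n+1}] ⇒ (1 − 1/3z)y_{n+1} = (1 + 2/3z)y_n
  R(z) = (1 + 2/3z)/(1 − 1/3z).

Solve |R(x)|<1 on ℝ⁻.
x=-0.7: |R|=0.4324
R=−1: 1+2/3x = −1+1/3x ⇒ -1/3x=2 ⇒ x=2/(-1/3)=-6.0000
Confirm numerically:
  x=-4.957: |R|=0.86892 <1
  x=-4.793: |R|=0.84512 <1
  x=-4.535: |R|=0.80557 <1
  x=-2.936: |R|=0.48383 <1
  x=-6.232: |R|=1.02513 >1
  x=-6.059: |R|=1.00651 >1
So |R|<1 on (-6.0000, 0).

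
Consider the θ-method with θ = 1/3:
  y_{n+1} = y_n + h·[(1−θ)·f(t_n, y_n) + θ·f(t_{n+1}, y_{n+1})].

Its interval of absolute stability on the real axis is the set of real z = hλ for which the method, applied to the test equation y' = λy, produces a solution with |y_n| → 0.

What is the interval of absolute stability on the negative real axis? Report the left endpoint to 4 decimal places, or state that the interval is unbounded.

(-6.0000, 0).

With y'=λy (z=hλ):
  y_{n+1} = y_n + z·[2/3·y_n + 1/3·y_{n+1}] ⇒ (1 − 1/3z)y_{n+1} = (1 + 2/3z)y_n
  R(z) = (1 + 2/3z)/(1 − 1/3z).

Boundary: |R(x)|=1, x<0.
x=-0.91: |R|=0.3018
R=−1: 1+2/3x = −1+1/3x ⇒ -1/3x=2 ⇒ x=2/(-1/3)=-6.0000
Confirm numerically:
  x=-5.859: |R|=0.98408 <1
  x=-5.616: |R|=0.95543 <1
  x=-4.206: |R|=0.75104 <1
  x=-2.643: |R|=0.40510 <1
  x=-6.479: |R|=1.05053 >1
  x=-6.327: |R|=1.03506 >1
  x=-6.275: |R|=1.02965 >1
So |R|<1 on (-6.0000, 0).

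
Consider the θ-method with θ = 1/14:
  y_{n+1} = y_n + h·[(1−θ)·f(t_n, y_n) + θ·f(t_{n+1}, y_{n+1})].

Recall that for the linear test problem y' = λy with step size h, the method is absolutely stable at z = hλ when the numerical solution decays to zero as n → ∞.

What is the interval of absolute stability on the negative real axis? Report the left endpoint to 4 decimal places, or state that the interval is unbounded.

With y'=λy (z=hλ):
  y_{n+1} = y_n + z·[13/14·y_n + 1/14·y_{n+1}] ⇒ (1 − 1/14z)y_{n+1} = (1 + 13/14z)y_n
  so R(z) = (1 + 13/14z)/(1 − 1/14z).

Boundary: |R(x)|=1, x<0.
x=-1.41: |R|=0.2810
R=−1: 1+13/14x = −1+1/14x ⇒ -6/7x=2 ⇒ x=2/(-6/7)=-2.3333
Confirm numerically:
  x=-2.231: |R|=0.92434 <1
  x=-2.200: |R|=0.90123 <1
  x=-1.808: |R|=0.60121 <1
  x=-1.764: |R|=0.56661 <1
  x=-2.800: |R|=1.33333 >1
  x=-2.364: |R|=1.02249 >1
Interval (-2.3333, 0).

(-2.3333, 0).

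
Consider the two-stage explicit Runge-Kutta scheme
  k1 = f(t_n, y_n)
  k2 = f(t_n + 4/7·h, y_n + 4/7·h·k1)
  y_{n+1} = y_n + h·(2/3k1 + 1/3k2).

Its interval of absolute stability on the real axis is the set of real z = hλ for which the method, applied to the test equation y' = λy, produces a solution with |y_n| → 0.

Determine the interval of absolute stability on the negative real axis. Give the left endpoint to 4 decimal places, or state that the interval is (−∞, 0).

With y'=λy (z=hλ):
  k1=λy_n ⇒ h·k1=z·y_n;  k2=λ(1+4/7z)y_n ⇒ h·k2=z(1+4/7z)y_n
  y_{n+1}/y_n = 1 + 2/3z + 1/3z(1+4/7z) = 1 + z + 4/21z²
  Hence R(z) = 1 + z + 4/21z².

Find x<0 with |R(x)|<1.
x=-1.27: |R|=0.0372
R=1: x+4/21x²=0 ⇒ x=−21/4=-5.2500; min R=1−1/(4·4/21)=-0.3125>−1
Confirm numerically:
  x=-4.997: |R|=0.75919 <1
  x=-4.371: |R|=0.26817 <1
  x=-3.958: |R|=0.02596 <1
  x=-3.382: |R|=0.20335 <1
  x=-5.776: |R|=1.57870 >1
  x=-5.713: |R|=1.50383 >1
So |R|<1 on (-5.2500, 0).

(-5.2500, 0).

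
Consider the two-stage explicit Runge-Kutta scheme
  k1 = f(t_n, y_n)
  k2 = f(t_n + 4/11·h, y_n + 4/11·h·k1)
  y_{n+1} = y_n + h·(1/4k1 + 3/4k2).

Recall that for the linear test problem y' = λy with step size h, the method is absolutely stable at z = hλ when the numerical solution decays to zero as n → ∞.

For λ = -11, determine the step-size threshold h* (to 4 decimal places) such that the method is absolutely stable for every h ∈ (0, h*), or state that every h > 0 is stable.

On y'=λy, z=hλ:
  k1=λy_n ⇒ h·k1=z·y_n;  k2=λ(1+4/11z)y_n ⇒ h·k2=z(1+4/11z)y_n
  y_{n+1}/y_n = 1 + 1/4z + 3/4z(1+4/11z) = 1 + z + 3/11z²
  R(z) = 1 + z + 3/11z².

Need |R(x)|<1, x<0.
x=-1.26: |R|=0.1730
R=1: x+3/11x²=0 ⇒ x=−11/3=-3.6667; min R=1−1/(4·3/11)=0.0833>−1
Confirm numerically:
  x=-3.425: |R|=0.77426 <1
  x=-2.565: |R|=0.22933 <1
  x=-2.517: |R|=0.21081 <1
  x=-1.645: |R|=0.09301 <1
  x=-4.167: |R|=1.56861 >1
  x=-3.998: |R|=1.36127 >1
  x=-3.798: |R|=1.13604 >1
Interval (-3.6667, 0).

(-3.6667,0); λ=-11 ⇒ h* = (11/3)/11 = 0.3333.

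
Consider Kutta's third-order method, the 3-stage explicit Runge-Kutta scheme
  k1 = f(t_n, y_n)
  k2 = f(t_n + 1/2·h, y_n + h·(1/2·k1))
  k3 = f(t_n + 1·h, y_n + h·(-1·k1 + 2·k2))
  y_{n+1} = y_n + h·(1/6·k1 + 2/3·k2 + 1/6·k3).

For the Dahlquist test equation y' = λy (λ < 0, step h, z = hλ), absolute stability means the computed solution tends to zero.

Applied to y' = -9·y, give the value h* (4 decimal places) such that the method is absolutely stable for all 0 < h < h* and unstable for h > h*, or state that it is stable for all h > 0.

On y'=λy, z=hλ:
  order 3, 3-stage ⇒ R(z)=1+z+z^2/2+z^3/6
  (e.g. R(-1.72)=-0.08887, |R|=0.08887)

Boundary: |R(x)|=1, x<0.
x=-1.72: |R|=0.0889
|R(-2.18)|=0.5305 |R(-2)|=0.3333 |R(-1.22)|=0.2216
Bisect:
  x_lo=-3.3176 |R|=2.9001  x_hi=-0.3654 |R|=0.6932
  mid=-1.84149 |R|=0.18672 →hi
  mid=-2.57953 |R|=1.11323 →lo
  mid=-2.21051 |R|=0.56755 →hi
  mid=-2.39502 |R|=0.81664 →hi
  mid=-2.48727 |R|=0.95861 →hi
  mid=-2.53340 |R|=1.03429 →lo
  mid=-2.51034 |R|=0.99605 →hi
  mid=-2.52187 |R|=1.01506 →lo
  ...
  [-2.51286,-2.51268] ⇒ x*=-2.5127
Stable set (-2.5127, 0).

(-2.5127,0); λ=-9 ⇒ h* = 0.2792.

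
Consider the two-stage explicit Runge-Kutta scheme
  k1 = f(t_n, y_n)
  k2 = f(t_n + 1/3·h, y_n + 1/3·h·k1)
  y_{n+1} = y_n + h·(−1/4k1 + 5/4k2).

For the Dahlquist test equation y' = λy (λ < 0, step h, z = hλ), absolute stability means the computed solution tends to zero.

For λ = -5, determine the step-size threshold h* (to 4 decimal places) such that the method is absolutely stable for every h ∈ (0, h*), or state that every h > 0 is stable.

(-2.4000,0); λ=-5 ⇒ h* = (12/5)/5 = 0.4800.

Set f=λy, z=hλ:
  k1=λy_n ⇒ h·k1=z·y_n;  k2=λ(1+1/3z)y_n ⇒ h·k2=z(1+1/3z)y_n
  y_{n+1}/y_n = 1 − 1/4z + 5/4z(1+1/3z) = 1 + z + 5/12z²
  Hence R(z) = 1 + z + 5/12z².

Find x<0 with |R(x)|<1.
x=-1.26: |R|=0.4015
R=1: x+5/12x²=0 ⇒ x=−12/5=-2.4000; min R=1−1/(4·5/12)=0.4000>−1
Confirm numerically:
  x=-2.233: |R|=0.84462 <1
  x=-2.209: |R|=0.82420 <1
  x=-1.666: |R|=0.49048 <1
  x=-2.683: |R|=1.31637 >1
  x=-2.673: |R|=1.30405 >1
Stable set (-2.4000, 0).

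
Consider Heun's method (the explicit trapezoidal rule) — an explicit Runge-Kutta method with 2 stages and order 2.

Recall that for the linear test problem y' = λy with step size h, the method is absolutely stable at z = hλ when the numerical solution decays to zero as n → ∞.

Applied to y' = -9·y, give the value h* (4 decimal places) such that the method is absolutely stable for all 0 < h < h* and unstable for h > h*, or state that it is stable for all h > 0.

With y'=λy (z=hλ):
  order 2, 2-stage ⇒ R(z)=1+z+z^2/2
  (e.g. R(-0.6)=0.58000, |R|=0.58000)

Find x<0 with |R(x)|<1.
x=-0.6: |R|=0.5800
|R(-1.59)|=0.6741 |R(-1.47)|=0.6104 |R(-0.69)|=0.5481
Bisect:
  x_lo=-2.7361 |R|=2.0071  x_hi=-0.2345 |R|=0.7930
  mid=-1.48534 |R|=0.61778 →hi
  mid=-2.11074 |R|=1.11687 →lo
  mid=-1.79804 |R|=0.81843 →hi
  mid=-1.95439 |R|=0.95543 →hi
  mid=-2.03256 |R|=1.03309 →lo
  mid=-1.99348 |R|=0.99350 →hi
  mid=-2.01302 |R|=1.01311 →lo
  mid=-2.00325 |R|=1.00325 →lo
  mid=-1.99836 |R|=0.99836 →hi
  ...
  [-2.00004,-1.99989] ⇒ x*=-2.0000
So |R|<1 on (-2.0000, 0).

(-2.0000,0); λ=-9 ⇒ h* = 0.2222.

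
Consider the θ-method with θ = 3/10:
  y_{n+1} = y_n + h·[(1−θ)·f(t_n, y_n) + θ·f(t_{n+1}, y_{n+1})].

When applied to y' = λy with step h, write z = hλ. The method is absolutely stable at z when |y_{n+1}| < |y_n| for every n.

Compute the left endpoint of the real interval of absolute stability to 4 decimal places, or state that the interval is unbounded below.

left endpoint -5.0000.

Test eqn y'=λy, z=hλ:
  y_{n+1} = y_n + z·[7/10·y_n + 3/10·y_{n+1}] ⇒ (1 − 3/10z)y_{n+1} = (1 + 7/10z)y_n
  so R(z) = (1 + 7/10z)/(1 − 3/10z).

Find x<0 with |R(x)|<1.
x=-1.74: |R|=0.1432
R=−1: 1+7/10x = −1+3/10x ⇒ -2/5x=2 ⇒ x=2/(-2/5)=-5.0000
Confirm numerically:
  x=-4.274: |R|=0.87275 <1
  x=-4.182: |R|=0.85487 <1
  x=-3.674: |R|=0.74769 <1
  x=-2.935: |R|=0.56076 <1
  x=-5.270: |R|=1.04184 >1
  x=-5.023: |R|=1.00367 >1
Stable set (-5.0000, 0).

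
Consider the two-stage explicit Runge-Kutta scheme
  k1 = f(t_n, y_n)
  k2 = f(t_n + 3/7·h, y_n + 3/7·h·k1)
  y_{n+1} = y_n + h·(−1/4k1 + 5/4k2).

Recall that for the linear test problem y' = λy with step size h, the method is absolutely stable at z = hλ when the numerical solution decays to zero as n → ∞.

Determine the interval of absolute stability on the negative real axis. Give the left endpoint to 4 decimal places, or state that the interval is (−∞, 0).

On y'=λy, z=hλ:
  k1=λy_n ⇒ h·k1=z·y_n;  k2=λ(1+3/7z)y_n ⇒ h·k2=z(1+3/7z)y_n
  y_{n+1}/y_n = 1 − 1/4z + 5/4z(1+3/7z) = 1 + z + 15/28z²
  so R(z) = 1 + z + 15/28z².

Need |R(x)|<1, x<0.
x=-0.8: |R|=0.5429
R=1: x+15/28x²=0 ⇒ x=−28/15=-1.8667; min R=1−1/(4·15/28)=0.5333>−1
Confirm numerically:
  x=-1.510: |R|=0.71148 <1
  x=-1.165: |R|=0.56208 <1
  x=-1.052: |R|=0.54088 <1
  x=-1.033: |R|=0.53865 <1
  x=-2.448: |R|=1.76238 >1
  x=-2.371: |R|=1.64059 >1
  x=-2.011: |R|=1.15549 >1
So |R|<1 on (-1.8667, 0).

(-1.8667, 0).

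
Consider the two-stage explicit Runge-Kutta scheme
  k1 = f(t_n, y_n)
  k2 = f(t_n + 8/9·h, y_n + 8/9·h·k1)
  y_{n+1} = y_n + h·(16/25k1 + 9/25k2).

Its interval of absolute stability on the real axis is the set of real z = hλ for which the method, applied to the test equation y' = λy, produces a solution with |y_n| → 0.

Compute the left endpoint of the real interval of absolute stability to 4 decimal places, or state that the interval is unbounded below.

left endpoint -3.1250.

On y'=λy, z=hλ:
  k1=λy_n ⇒ h·k1=z·y_n;  k2=λ(1+8/9z)y_n ⇒ h·k2=z(1+8/9z)y_n
  y_{n+1}/y_n = 1 + 16/25z + 9/25z(1+8/9z) = 1 + z + 8/25z²
  Hence R(z) = 1 + z + 8/25z².

Need |R(x)|<1, x<0.
x=-0.85: |R|=0.3812
R=1: x+8/25x²=0 ⇒ x=−25/8=-3.1250; min R=1−1/(4·8/25)=0.2188>−1
Confirm numerically:
  x=-2.898: |R|=0.78949 <1
  x=-2.794: |R|=0.70406 <1
  x=-2.231: |R|=0.36176 <1
  x=-2.073: |R|=0.30215 <1
  x=-3.329: |R|=1.21732 >1
  x=-3.318: |R|=1.20492 >1
Interval (-3.1250, 0).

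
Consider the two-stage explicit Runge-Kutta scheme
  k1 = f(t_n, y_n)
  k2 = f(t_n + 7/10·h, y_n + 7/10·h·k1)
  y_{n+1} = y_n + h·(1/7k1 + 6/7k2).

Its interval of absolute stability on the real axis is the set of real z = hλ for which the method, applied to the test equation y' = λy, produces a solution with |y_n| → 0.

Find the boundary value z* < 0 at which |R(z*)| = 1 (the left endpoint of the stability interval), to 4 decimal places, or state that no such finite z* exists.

Set f=λy, z=hλ:
  k1=λy_n ⇒ h·k1=z·y_n;  k2=λ(1+7/10z)y_n ⇒ h·k2=z(1+7/10z)y_n
  y_{n+1}/y_n = 1 + 1/7z + 6/7z(1+7/10z) = 1 + z + 3/5z²
  Hence R(z) = 1 + z + 3/5z².

Need |R(x)|<1, x<0.
x=-1.03: |R|=0.6065
R=1: x+3/5x²=0 ⇒ x=−5/3=-1.6667; min R=1−1/(4·3/5)=0.5833>−1
Confirm numerically:
  x=-1.398: |R|=0.77464 <1
  x=-1.197: |R|=0.66269 <1
  x=-1.025: |R|=0.60537 <1
  x=-2.153: |R|=1.62825 >1
  x=-2.140: |R|=1.60776 >1
Interval (-1.6667, 0).

left endpoint -1.6667.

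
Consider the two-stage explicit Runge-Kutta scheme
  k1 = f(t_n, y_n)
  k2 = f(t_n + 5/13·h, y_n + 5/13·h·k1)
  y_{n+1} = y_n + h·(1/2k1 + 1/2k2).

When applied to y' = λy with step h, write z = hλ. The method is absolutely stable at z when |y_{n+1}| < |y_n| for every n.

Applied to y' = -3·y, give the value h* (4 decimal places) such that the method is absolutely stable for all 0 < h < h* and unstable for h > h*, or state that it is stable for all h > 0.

(-5.2000,0); λ=-3 ⇒ h* = (26/5)/3 = 1.7333.

With y'=λy (z=hλ):
  k1=λy_n ⇒ h·k1=z·y_n;  k2=λ(1+5/13z)y_n ⇒ h·k2=z(1+5/13z)y_n
  y_{n+1}/y_n = 1 + 1/2z + 1/2z(1+5/13z) = 1 + z + 5/26z²
  Hence R(z) = 1 + z + 5/26z².

Boundary: |R(x)|=1, x<0.
x=-1.58: |R|=0.0999
R=1: x+5/26x²=0 ⇒ x=−26/5=-5.2000; min R=1−1/(4·5/26)=-0.3000>−1
Confirm numerically:
  x=-5.050: |R|=0.85433 <1
  x=-4.332: |R|=0.27689 <1
  x=-2.331: |R|=0.28608 <1
  x=-2.190: |R|=0.26767 <1
  x=-5.711: |R|=1.56122 >1
  x=-5.449: |R|=1.26092 >1
  x=-5.328: |R|=1.13115 >1
Interval (-5.2000, 0).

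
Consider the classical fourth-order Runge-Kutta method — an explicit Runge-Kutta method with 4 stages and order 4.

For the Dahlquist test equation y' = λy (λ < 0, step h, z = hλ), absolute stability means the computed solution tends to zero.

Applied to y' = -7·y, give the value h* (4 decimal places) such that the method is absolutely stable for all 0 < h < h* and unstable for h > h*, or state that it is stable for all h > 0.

Test eqn y'=λy, z=hλ:
  order 4, 4-stage ⇒ R(z)=1+z+z^2/2+z^3/6+z^4/24
  (e.g. R(-1.78)=0.28252, |R|=0.28252)

Find x<0 with |R(x)|<1.
x=-1.78: |R|=0.2825
|R(-2.49)|=0.6387 |R(-1.73)|=0.2767 |R(-0.95)|=0.3923
Bisect:
  x_lo=-3.4125 |R|=2.4372  x_hi=-0.2182 |R|=0.8040
  mid=-1.81534 |R|=0.28783 →hi
  mid=-2.61391 |R|=0.77089 →hi
  mid=-3.01320 |R|=1.40161 →lo
  mid=-2.81355 |R|=1.04345 →lo
  mid=-2.71373 |R|=0.89736 →hi
  mid=-2.76364 |R|=0.96785 →hi
  mid=-2.78860 |R|=1.00499 →lo
  mid=-2.77612 |R|=0.98626 →hi
  ...
  [-2.78548,-2.78528] ⇒ x*=-2.7853
So |R|<1 on (-2.7853, 0).

(-2.7853,0); λ=-7 ⇒ h* = 0.3979.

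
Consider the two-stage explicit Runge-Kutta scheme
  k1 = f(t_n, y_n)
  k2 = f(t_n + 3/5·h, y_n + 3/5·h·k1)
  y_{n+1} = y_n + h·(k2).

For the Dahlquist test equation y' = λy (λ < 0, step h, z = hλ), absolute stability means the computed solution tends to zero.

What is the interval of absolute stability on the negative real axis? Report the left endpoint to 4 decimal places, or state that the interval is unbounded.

z∈(-1.6667,0).

With y'=λy (z=hλ):
  k1=λy_n ⇒ h·k1=z·y_n;  k2=λ(1+3/5z)y_n ⇒ h·k2=z(1+3/5z)y_n
  y_{n+1}/y_n = 1 + z(1+3/5z) = 1 + z + 3/5z²
  R(z) = 1 + z + 3/5z².

Find x<0 with |R(x)|<1.
x=-1.13: |R|=0.6361
R=1: x+3/5x²=0 ⇒ x=−5/3=-1.6667; min R=1−1/(4·3/5)=0.5833>−1
Confirm numerically:
  x=-1.207: |R|=0.66711 <1
  x=-1.076: |R|=0.61867 <1
  x=-0.792: |R|=0.58436 <1
  x=-0.753: |R|=0.58721 <1
  x=-2.096: |R|=1.53993 >1
  x=-1.755: |R|=1.09301 >1
  x=-1.696: |R|=1.02985 >1
Stable set (-1.6667, 0).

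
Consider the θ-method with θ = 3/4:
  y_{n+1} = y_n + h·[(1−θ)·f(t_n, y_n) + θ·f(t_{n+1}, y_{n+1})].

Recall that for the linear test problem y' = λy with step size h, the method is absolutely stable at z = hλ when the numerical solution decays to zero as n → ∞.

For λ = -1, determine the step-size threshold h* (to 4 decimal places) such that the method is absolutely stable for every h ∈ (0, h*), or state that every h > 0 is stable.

(−∞, 0) — no finite endpoint. Any h>0 works for λ=-1.

Test eqn y'=λy, z=hλ:
  y_{n+1} = y_n + z·[1/4·y_n + 3/4·y_{n+1}] ⇒ (1 − 3/4z)y_{n+1} = (1 + 1/4z)y_n
  so R(z) = (1 + 1/4z)/(1 − 3/4z).

Solve |R(x)|<1 on ℝ⁻.
x=-1.12: |R|=0.3913
x=-2: |R|=0.2000
x=-10: |R|=0.1765
x=-100: |R|=0.3158
θ=3/4≥1/2 ⇒ |1+1/4x|<|1−3/4x| ∀x<0 ⇒ interval (−∞,0).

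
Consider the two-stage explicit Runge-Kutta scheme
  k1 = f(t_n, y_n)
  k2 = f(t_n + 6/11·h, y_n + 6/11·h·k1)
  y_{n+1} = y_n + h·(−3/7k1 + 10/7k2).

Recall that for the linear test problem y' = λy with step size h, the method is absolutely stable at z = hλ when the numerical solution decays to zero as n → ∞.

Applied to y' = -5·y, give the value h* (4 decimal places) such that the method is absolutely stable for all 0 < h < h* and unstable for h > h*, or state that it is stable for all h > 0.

Test eqn y'=λy, z=hλ:
  k1=λy_n ⇒ h·k1=z·y_n;  k2=λ(1+6/11z)y_n ⇒ h·k2=z(1+6/11z)y_n
  y_{n+1}/y_n = 1 − 3/7z + 10/7z(1+6/11z) = 1 + z + 60/77z²
  ⇒ R(z) = 1 + z + 60/77z².

Boundary: |R(x)|=1, x<0.
x=-1.53: |R|=1.2941
R=1: x+60/77x²=0 ⇒ x=−77/60=-1.2833; min R=1−1/(4·60/77)=0.6792>−1
Confirm numerically:
  x=-1.081: |R|=0.82957 <1
  x=-0.952: |R|=0.75421 <1
  x=-0.932: |R|=0.74485 <1
  x=-1.825: |R|=1.77029 >1
  x=-1.514: |R|=1.27213 >1
  x=-1.489: |R|=1.23863 >1
Interval (-1.2833, 0).

(-1.2833,0); λ=-5 ⇒ h* = (77/60)/5 = 0.2567.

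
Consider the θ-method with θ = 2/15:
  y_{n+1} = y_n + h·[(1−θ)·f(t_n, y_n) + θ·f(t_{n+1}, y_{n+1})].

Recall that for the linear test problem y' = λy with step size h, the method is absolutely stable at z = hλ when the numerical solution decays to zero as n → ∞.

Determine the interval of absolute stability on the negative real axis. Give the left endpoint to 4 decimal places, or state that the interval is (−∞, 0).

z∈(-2.7273,0).

Set f=λy, z=hλ:
  y_{n+1} = y_n + z·[13/15·y_n + 2/15·y_{n+1}] ⇒ (1 − 2/15z)y_{n+1} = (1 + 13/15z)y_n
  R(z) = (1 + 13/15z)/(1 − 2/15z).

Need |R(x)|<1, x<0.
x=-1.51: |R|=0.2569
R=−1: 1+13/15x = −1+2/15x ⇒ -11/15x=2 ⇒ x=2/(-11/15)=-2.7273
Confirm numerically:
  x=-2.601: |R|=0.93124 <1
  x=-1.497: |R|=0.24792 <1
  x=-1.445: |R|=0.21157 <1
  x=-3.320: |R|=1.30129 >1
  x=-3.054: |R|=1.17027 >1
So |R|<1 on (-2.7273, 0).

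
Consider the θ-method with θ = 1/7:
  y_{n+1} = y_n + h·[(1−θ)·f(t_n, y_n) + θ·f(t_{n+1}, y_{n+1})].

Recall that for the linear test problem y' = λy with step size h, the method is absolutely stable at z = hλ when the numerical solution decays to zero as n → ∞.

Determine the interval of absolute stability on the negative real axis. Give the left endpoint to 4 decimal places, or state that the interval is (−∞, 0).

(-2.8000, 0).

On y'=λy, z=hλ:
  y_{n+1} = y_n + z·[6/7·y_n + 1/7·y_{n+1}] ⇒ (1 − 1/7z)y_{n+1} = (1 + 6/7z)y_n
  so R(z) = (1 + 6/7z)/(1 − 1/7z).

Find x<0 with |R(x)|<1.
x=-1.41: |R|=0.1736
R=−1: 1+6/7x = −1+1/7x ⇒ -5/7x=2 ⇒ x=2/(-5/7)=-2.8000
Confirm numerically:
  x=-2.562: |R|=0.87555 <1
  x=-2.463: |R|=0.82194 <1
  x=-2.430: |R|=0.80382 <1
  x=-2.084: |R|=0.60590 <1
  x=-3.082: |R|=1.13985 >1
  x=-3.045: |R|=1.12195 >1
Interval (-2.8000, 0).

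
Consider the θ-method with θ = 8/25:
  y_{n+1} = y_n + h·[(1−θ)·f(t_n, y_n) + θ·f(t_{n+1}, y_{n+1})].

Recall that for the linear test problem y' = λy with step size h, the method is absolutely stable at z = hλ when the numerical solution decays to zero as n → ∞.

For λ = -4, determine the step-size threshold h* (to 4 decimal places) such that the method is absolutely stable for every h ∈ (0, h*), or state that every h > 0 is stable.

On y'=λy, z=hλ:
  y_{n+1} = y_n + z·[17/25·y_n + 8/25·y_{n+1}] ⇒ (1 − 8/25z)y_{n+1} = (1 + 17/25z)y_n
  R(z) = (1 + 17/25z)/(1 − 8/25z).

Need |R(x)|<1, x<0.
x=-1.59: |R|=0.0538
R=−1: 1+17/25x = −1+8/25x ⇒ -9/25x=2 ⇒ x=2/(-9/25)=-5.5556
Confirm numerically:
  x=-5.192: |R|=0.95082 <1
  x=-4.292: |R|=0.80835 <1
  x=-3.688: |R|=0.69162 <1
  x=-5.776: |R|=1.02786 >1
  x=-5.714: |R|=1.02017 >1
So |R|<1 on (-5.5556, 0).

(-5.5556,0); λ=-4 ⇒ h* = (50/9)/4 = 1.3889.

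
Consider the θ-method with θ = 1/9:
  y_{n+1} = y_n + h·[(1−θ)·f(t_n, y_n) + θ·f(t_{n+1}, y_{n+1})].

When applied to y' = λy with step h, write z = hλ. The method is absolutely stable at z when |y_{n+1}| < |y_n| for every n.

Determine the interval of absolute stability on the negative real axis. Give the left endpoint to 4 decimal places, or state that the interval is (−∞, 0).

Set f=λy, z=hλ:
  y_{n+1} = y_n + z·[8/9·y_n + 1/9·y_{n+1}] ⇒ (1 − 1/9z)y_{n+1} = (1 + 8/9z)y_n
  so R(z) = (1 + 8/9z)/(1 − 1/9z).

Boundary: |R(x)|=1, x<0.
x=-0.41: |R|=0.6079
R=−1: 1+8/9x = −1+1/9x ⇒ -7/9x=2 ⇒ x=2/(-7/9)=-2.5714
Confirm numerically:
  x=-1.783: |R|=0.48818 <1
  x=-1.517: |R|=0.29818 <1
  x=-1.188: |R|=0.04947 <1
  x=-2.894: |R|=1.18984 >1
  x=-2.594: |R|=1.01363 >1
Stable set (-2.5714, 0).

z∈(-2.5714,0).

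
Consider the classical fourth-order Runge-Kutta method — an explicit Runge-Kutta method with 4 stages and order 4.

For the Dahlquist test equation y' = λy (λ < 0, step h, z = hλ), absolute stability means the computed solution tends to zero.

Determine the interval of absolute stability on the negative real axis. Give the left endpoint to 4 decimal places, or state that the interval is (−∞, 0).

z∈(-2.7853,0).

Test eqn y'=λy, z=hλ:
  order 4, 4-stage ⇒ R(z)=1+z+z^2/2+z^3/6+z^4/24
  (e.g. R(-1.4)=0.28273, |R|=0.28273)

Solve |R(x)|<1 on ℝ⁻.
x=-1.4: |R|=0.2827
|R(-1.75)|=0.2788 |R(-1.65)|=0.2714 |R(-0.59)|=0.5549
Bisect:
  x_lo=-3.3788 |R|=2.3309  x_hi=-0.0601 |R|=0.9417
  mid=-1.71944 |R|=0.27575 →hi
  mid=-2.54911 |R|=0.69851 →hi
  mid=-2.96394 |R|=1.30449 →lo
  mid=-2.75653 |R|=0.95749 →hi
  mid=-2.86023 |R|=1.11899 →lo
  mid=-2.80838 |R|=1.03537 →lo
  mid=-2.78245 |R|=0.99573 →hi
  mid=-2.79542 |R|=1.01537 →lo
  mid=-2.78893 |R|=1.00550 →lo
  ...
  [-2.78549,-2.78529] ⇒ x*=-2.7853
So |R|<1 on (-2.7853, 0).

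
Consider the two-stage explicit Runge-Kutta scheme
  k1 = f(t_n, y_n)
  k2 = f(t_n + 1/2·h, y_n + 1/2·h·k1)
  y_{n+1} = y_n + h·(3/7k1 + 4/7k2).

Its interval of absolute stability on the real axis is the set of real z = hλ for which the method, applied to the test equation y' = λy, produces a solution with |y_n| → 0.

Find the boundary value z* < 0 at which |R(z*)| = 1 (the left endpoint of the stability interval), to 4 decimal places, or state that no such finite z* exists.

left endpoint -3.5000.

Set f=λy, z=hλ:
  k1=λy_n ⇒ h·k1=z·y_n;  k2=λ(1+1/2z)y_n ⇒ h·k2=z(1+1/2z)y_n
  y_{n+1}/y_n = 1 + 3/7z + 4/7z(1+1/2z) = 1 + z + 2/7z²
  so R(z) = 1 + z + 2/7z².

Need |R(x)|<1, x<0.
x=-0.54: |R|=0.5433
R=1: x+2/7x²=0 ⇒ x=−7/2=-3.5000; min R=1−1/(4·2/7)=0.1250>−1
Confirm numerically:
  x=-2.974: |R|=0.55305 <1
  x=-2.236: |R|=0.19248 <1
  x=-1.654: |R|=0.12763 <1
  x=-3.893: |R|=1.43713 >1
  x=-3.675: |R|=1.18375 >1
  x=-3.603: |R|=1.10603 >1
Stable set (-3.5000, 0).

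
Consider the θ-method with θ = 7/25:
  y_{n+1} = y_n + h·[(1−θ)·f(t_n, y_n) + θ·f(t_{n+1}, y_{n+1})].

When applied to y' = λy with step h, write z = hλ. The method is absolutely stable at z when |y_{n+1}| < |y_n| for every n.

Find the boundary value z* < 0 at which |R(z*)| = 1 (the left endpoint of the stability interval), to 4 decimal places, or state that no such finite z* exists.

left endpoint -4.5455.

With y'=λy (z=hλ):
  y_{n+1} = y_n + z·[18/25·y_n + 7/25·y_{n+1}] ⇒ (1 − 7/25z)y_{n+1} = (1 + 18/25z)y_n
  ⇒ R(z) = (1 + 18/25z)/(1 − 7/25z).

Need |R(x)|<1, x<0.
x=-1.11: |R|=0.1532
R=−1: 1+18/25x = −1+7/25x ⇒ -11/25x=2 ⇒ x=2/(-11/25)=-4.5455
Confirm numerically:
  x=-3.726: |R|=0.82354 <1
  x=-2.818: |R|=0.57515 <1
  x=-2.402: |R|=0.43612 <1
  x=-2.325: |R|=0.40824 <1
  x=-4.718: |R|=1.03271 >1
  x=-4.584: |R|=1.00743 >1
So |R|<1 on (-4.5455, 0).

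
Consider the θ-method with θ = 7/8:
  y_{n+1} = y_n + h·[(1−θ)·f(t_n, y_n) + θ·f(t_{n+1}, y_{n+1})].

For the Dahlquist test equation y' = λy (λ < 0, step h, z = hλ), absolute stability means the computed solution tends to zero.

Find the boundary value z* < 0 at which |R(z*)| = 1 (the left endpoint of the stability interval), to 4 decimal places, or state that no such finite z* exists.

Set f=λy, z=hλ:
  y_{n+1} = y_n + z·[1/8·y_n + 7/8·y_{n+1}] ⇒ (1 − 7/8z)y_{n+1} = (1 + 1/8z)y_n
  so R(z) = (1 + 1/8z)/(1 − 7/8z).

Find x<0 with |R(x)|<1.
x=-1.03: |R|=0.4583
x=-2: |R|=0.2727
x=-10: |R|=0.0256
x=-100: |R|=0.1299
θ=7/8≥1/2 ⇒ |1+1/8x|<|1−7/8x| ∀x<0 ⇒ interval (−∞,0).

unbounded; (−∞, 0).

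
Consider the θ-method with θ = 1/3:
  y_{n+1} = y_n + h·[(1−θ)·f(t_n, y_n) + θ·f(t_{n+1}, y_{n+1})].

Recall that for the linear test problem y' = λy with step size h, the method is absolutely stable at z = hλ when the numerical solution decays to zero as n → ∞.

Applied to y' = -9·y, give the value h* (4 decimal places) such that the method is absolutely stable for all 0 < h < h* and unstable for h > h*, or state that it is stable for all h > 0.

(-6.0000,0); λ=-9 ⇒ h* = (6)/9 = 0.6667.

With y'=λy (z=hλ):
  y_{n+1} = y_n + z·[2/3·y_n + 1/3·y_{n+1}] ⇒ (1 − 1/3z)y_{n+1} = (1 + 2/3z)y_n
  Hence R(z) = (1 + 2/3z)/(1 − 1/3z).

Boundary: |R(x)|=1, x<0.
x=-1.72: |R|=0.0932
R=−1: 1+2/3x = −1+1/3x ⇒ -1/3x=2 ⇒ x=2/(-1/3)=-6.0000
Confirm numerically:
  x=-5.876: |R|=0.98603 <1
  x=-3.331: |R|=0.57842 <1
  x=-3.189: |R|=0.54581 <1
  x=-3.002: |R|=0.50050 <1
  x=-6.597: |R|=1.06221 >1
  x=-6.199: |R|=1.02163 >1
  x=-6.038: |R|=1.00420 >1
Interval (-6.0000, 0).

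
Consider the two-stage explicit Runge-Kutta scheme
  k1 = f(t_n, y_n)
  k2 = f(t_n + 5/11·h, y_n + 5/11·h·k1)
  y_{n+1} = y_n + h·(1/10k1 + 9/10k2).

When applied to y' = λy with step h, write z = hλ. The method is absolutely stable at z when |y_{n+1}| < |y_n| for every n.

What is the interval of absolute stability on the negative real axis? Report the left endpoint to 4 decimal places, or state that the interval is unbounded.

z∈(-2.4444,0).

With y'=λy (z=hλ):
  k1=λy_n ⇒ h·k1=z·y_n;  k2=λ(1+5/11z)y_n ⇒ h·k2=z(1+5/11z)y_n
  y_{n+1}/y_n = 1 + 1/10z + 9/10z(1+5/11z) = 1 + z + 9/22z²
  ⇒ R(z) = 1 + z + 9/22z².

Solve |R(x)|<1 on ℝ⁻.
x=-0.9: |R|=0.4314
R=1: x+9/22x²=0 ⇒ x=−22/9=-2.4444; min R=1−1/(4·9/22)=0.3889>−1
Confirm numerically:
  x=-2.091: |R|=0.69766 <1
  x=-1.955: |R|=0.60856 <1
  x=-1.403: |R|=0.40226 <1
  x=-1.026: |R|=0.40464 <1
  x=-3.033: |R|=1.73026 >1
  x=-2.914: |R|=1.55975 >1
Interval (-2.4444, 0).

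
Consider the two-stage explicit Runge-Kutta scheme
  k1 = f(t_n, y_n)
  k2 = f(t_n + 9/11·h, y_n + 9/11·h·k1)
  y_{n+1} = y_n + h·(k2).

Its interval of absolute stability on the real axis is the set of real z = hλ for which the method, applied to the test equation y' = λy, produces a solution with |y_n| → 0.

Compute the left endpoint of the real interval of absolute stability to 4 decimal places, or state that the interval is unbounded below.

Test eqn y'=λy, z=hλ:
  k1=λy_n ⇒ h·k1=z·y_n;  k2=λ(1+9/11z)y_n ⇒ h·k2=z(1+9/11z)y_n
  y_{n+1}/y_n = 1 + z(1+9/11z) = 1 + z + 9/11z²
  R(z) = 1 + z + 9/11z².

Boundary: |R(x)|=1, x<0.
x=-1.46: |R|=1.2840
R=1: x+9/11x²=0 ⇒ x=−11/9=-1.2222; min R=1−1/(4·9/11)=0.6944>−1
Confirm numerically:
  x=-1.143: |R|=0.92591 <1
  x=-1.092: |R|=0.88365 <1
  x=-1.017: |R|=0.82924 <1
  x=-0.896: |R|=0.76085 <1
  x=-1.632: |R|=1.54717 >1
  x=-1.617: |R|=1.52229 >1
  x=-1.510: |R|=1.35554 >1
So |R|<1 on (-1.2222, 0).

left endpoint -1.2222.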